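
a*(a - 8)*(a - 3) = a^3 - 11*a^2 + 24*a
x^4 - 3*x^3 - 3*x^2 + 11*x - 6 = (x - 3)*(x - 1)^2*(x + 2)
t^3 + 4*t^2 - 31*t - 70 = (t - 5)*(t + 2)*(t + 7)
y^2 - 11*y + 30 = (y - 6)*(y - 5)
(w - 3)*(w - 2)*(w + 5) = w^3 - 19*w + 30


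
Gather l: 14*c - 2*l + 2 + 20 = 14*c - 2*l + 22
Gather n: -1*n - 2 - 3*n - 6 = -4*n - 8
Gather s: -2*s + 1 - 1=-2*s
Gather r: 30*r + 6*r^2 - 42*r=6*r^2 - 12*r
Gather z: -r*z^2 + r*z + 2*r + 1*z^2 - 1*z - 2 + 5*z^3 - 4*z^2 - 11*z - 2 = 2*r + 5*z^3 + z^2*(-r - 3) + z*(r - 12) - 4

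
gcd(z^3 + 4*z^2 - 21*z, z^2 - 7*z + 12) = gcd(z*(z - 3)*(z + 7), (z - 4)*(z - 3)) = z - 3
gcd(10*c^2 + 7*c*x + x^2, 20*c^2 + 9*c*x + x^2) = 5*c + x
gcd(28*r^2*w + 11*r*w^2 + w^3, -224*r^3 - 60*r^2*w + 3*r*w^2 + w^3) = 28*r^2 + 11*r*w + w^2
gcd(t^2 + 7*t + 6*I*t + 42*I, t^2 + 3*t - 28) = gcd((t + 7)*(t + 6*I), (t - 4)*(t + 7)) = t + 7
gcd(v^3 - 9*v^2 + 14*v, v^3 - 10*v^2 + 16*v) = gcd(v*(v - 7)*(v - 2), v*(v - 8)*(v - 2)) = v^2 - 2*v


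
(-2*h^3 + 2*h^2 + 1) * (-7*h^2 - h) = 14*h^5 - 12*h^4 - 2*h^3 - 7*h^2 - h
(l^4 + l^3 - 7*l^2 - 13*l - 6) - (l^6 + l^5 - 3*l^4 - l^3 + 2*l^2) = -l^6 - l^5 + 4*l^4 + 2*l^3 - 9*l^2 - 13*l - 6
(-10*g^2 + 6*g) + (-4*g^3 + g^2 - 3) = -4*g^3 - 9*g^2 + 6*g - 3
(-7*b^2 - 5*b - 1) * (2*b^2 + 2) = -14*b^4 - 10*b^3 - 16*b^2 - 10*b - 2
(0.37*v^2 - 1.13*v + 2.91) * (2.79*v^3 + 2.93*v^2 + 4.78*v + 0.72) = 1.0323*v^5 - 2.0686*v^4 + 6.5766*v^3 + 3.3913*v^2 + 13.0962*v + 2.0952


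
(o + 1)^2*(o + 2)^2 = o^4 + 6*o^3 + 13*o^2 + 12*o + 4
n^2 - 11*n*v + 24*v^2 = (n - 8*v)*(n - 3*v)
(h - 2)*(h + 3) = h^2 + h - 6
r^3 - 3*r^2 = r^2*(r - 3)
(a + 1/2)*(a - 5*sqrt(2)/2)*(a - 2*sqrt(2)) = a^3 - 9*sqrt(2)*a^2/2 + a^2/2 - 9*sqrt(2)*a/4 + 10*a + 5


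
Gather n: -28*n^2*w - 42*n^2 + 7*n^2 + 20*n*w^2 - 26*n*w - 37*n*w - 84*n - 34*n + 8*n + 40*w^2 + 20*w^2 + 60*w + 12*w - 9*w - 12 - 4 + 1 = n^2*(-28*w - 35) + n*(20*w^2 - 63*w - 110) + 60*w^2 + 63*w - 15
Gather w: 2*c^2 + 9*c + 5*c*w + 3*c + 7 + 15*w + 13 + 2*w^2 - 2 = 2*c^2 + 12*c + 2*w^2 + w*(5*c + 15) + 18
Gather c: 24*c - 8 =24*c - 8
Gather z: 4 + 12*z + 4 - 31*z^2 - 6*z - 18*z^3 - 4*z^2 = -18*z^3 - 35*z^2 + 6*z + 8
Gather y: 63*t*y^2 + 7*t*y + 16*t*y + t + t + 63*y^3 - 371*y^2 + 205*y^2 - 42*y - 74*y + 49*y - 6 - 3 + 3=2*t + 63*y^3 + y^2*(63*t - 166) + y*(23*t - 67) - 6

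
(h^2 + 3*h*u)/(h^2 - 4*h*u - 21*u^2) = h/(h - 7*u)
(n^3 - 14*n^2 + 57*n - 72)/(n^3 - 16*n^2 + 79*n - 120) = (n - 3)/(n - 5)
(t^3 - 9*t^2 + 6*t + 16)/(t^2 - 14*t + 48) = (t^2 - t - 2)/(t - 6)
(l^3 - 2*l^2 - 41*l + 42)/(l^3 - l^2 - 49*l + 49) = (l + 6)/(l + 7)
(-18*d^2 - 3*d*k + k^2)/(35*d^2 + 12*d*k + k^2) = (-18*d^2 - 3*d*k + k^2)/(35*d^2 + 12*d*k + k^2)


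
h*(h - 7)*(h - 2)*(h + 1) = h^4 - 8*h^3 + 5*h^2 + 14*h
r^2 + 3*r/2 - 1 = (r - 1/2)*(r + 2)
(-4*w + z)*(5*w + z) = -20*w^2 + w*z + z^2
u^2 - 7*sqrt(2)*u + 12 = (u - 6*sqrt(2))*(u - sqrt(2))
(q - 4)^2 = q^2 - 8*q + 16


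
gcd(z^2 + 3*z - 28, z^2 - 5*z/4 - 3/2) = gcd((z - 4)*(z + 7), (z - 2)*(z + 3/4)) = 1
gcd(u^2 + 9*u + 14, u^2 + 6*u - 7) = u + 7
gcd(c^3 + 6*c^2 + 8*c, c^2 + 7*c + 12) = c + 4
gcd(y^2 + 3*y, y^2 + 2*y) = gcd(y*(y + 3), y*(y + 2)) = y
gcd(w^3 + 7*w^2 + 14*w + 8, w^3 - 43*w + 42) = 1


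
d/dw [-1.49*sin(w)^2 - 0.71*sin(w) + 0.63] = -(2.98*sin(w) + 0.71)*cos(w)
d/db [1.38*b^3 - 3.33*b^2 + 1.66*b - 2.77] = 4.14*b^2 - 6.66*b + 1.66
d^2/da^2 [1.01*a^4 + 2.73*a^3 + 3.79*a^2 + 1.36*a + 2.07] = 12.12*a^2 + 16.38*a + 7.58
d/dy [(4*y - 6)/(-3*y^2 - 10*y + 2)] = 4*(3*y^2 - 9*y - 13)/(9*y^4 + 60*y^3 + 88*y^2 - 40*y + 4)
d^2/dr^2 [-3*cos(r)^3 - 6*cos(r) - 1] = 3*(5 - 9*sin(r)^2)*cos(r)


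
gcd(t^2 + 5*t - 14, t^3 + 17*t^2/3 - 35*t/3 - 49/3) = t + 7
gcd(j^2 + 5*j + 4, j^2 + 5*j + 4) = j^2 + 5*j + 4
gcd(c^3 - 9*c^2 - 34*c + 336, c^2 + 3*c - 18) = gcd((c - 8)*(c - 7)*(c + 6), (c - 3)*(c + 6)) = c + 6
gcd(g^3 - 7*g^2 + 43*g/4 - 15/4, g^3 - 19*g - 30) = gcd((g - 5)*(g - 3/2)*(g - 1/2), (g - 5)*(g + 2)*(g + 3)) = g - 5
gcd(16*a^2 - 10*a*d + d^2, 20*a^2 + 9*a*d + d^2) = 1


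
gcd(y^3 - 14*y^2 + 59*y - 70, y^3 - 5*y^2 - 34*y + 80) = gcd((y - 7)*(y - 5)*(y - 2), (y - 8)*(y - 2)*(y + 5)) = y - 2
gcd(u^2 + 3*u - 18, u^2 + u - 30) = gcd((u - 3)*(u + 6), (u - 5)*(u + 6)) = u + 6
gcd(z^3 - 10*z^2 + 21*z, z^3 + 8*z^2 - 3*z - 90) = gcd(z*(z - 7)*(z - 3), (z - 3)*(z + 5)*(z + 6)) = z - 3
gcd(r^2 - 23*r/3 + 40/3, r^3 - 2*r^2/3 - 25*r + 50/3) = r - 5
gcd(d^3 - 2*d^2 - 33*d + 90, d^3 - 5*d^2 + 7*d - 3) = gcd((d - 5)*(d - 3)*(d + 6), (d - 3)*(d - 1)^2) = d - 3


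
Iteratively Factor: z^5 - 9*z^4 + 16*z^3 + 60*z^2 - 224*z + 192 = (z - 2)*(z^4 - 7*z^3 + 2*z^2 + 64*z - 96) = (z - 2)^2*(z^3 - 5*z^2 - 8*z + 48) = (z - 2)^2*(z + 3)*(z^2 - 8*z + 16) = (z - 4)*(z - 2)^2*(z + 3)*(z - 4)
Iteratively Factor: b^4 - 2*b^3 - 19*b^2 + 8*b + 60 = (b + 2)*(b^3 - 4*b^2 - 11*b + 30) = (b - 2)*(b + 2)*(b^2 - 2*b - 15) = (b - 2)*(b + 2)*(b + 3)*(b - 5)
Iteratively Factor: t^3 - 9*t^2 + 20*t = (t)*(t^2 - 9*t + 20) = t*(t - 4)*(t - 5)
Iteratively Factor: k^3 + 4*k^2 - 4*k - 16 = (k + 4)*(k^2 - 4) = (k - 2)*(k + 4)*(k + 2)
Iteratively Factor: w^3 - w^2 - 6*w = (w)*(w^2 - w - 6) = w*(w - 3)*(w + 2)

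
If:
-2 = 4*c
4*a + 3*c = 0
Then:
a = 3/8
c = -1/2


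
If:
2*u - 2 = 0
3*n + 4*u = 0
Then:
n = -4/3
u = 1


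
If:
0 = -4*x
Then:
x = 0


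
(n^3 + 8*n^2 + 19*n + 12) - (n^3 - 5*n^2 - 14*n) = 13*n^2 + 33*n + 12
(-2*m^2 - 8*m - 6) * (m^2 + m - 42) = -2*m^4 - 10*m^3 + 70*m^2 + 330*m + 252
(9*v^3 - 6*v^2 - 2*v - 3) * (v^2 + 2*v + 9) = 9*v^5 + 12*v^4 + 67*v^3 - 61*v^2 - 24*v - 27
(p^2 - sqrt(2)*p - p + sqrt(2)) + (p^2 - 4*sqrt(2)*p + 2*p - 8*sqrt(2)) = 2*p^2 - 5*sqrt(2)*p + p - 7*sqrt(2)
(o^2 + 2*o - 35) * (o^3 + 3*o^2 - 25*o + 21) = o^5 + 5*o^4 - 54*o^3 - 134*o^2 + 917*o - 735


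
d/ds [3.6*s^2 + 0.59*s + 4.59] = 7.2*s + 0.59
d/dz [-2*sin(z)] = -2*cos(z)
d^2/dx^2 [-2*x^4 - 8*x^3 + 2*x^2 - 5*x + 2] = -24*x^2 - 48*x + 4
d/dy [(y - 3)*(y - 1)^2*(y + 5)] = 4*y^3 - 36*y + 32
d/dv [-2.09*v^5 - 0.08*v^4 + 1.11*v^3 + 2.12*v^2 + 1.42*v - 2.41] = -10.45*v^4 - 0.32*v^3 + 3.33*v^2 + 4.24*v + 1.42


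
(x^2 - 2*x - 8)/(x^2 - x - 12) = (x + 2)/(x + 3)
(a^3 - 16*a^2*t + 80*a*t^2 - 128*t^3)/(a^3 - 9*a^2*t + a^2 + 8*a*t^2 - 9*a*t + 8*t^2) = (-a^2 + 8*a*t - 16*t^2)/(-a^2 + a*t - a + t)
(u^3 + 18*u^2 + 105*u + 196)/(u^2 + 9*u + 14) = (u^2 + 11*u + 28)/(u + 2)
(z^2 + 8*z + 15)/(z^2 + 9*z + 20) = (z + 3)/(z + 4)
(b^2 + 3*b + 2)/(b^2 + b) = (b + 2)/b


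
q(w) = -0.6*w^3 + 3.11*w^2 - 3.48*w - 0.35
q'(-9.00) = -205.26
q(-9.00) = 720.28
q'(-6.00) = -105.60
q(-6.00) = 262.09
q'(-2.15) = -25.17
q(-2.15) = 27.47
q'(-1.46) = -16.40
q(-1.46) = 13.23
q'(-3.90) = -55.12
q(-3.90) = 96.12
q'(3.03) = -1.16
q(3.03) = 0.97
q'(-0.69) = -8.63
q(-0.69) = 3.73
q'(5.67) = -26.08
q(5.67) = -29.47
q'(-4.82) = -75.28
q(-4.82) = 155.86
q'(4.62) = -13.16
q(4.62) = -9.21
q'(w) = -1.8*w^2 + 6.22*w - 3.48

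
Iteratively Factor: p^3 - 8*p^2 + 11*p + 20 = (p - 5)*(p^2 - 3*p - 4) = (p - 5)*(p + 1)*(p - 4)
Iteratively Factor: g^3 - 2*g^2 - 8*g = (g + 2)*(g^2 - 4*g) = (g - 4)*(g + 2)*(g)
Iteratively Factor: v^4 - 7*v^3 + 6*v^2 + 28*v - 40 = (v - 5)*(v^3 - 2*v^2 - 4*v + 8) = (v - 5)*(v - 2)*(v^2 - 4) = (v - 5)*(v - 2)*(v + 2)*(v - 2)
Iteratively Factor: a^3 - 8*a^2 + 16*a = (a - 4)*(a^2 - 4*a) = (a - 4)^2*(a)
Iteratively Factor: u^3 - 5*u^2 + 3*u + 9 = (u - 3)*(u^2 - 2*u - 3) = (u - 3)^2*(u + 1)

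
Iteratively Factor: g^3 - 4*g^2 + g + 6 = (g + 1)*(g^2 - 5*g + 6) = (g - 2)*(g + 1)*(g - 3)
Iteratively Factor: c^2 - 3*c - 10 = (c - 5)*(c + 2)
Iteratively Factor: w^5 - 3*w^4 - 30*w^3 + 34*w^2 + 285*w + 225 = (w + 1)*(w^4 - 4*w^3 - 26*w^2 + 60*w + 225) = (w + 1)*(w + 3)*(w^3 - 7*w^2 - 5*w + 75) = (w - 5)*(w + 1)*(w + 3)*(w^2 - 2*w - 15) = (w - 5)^2*(w + 1)*(w + 3)*(w + 3)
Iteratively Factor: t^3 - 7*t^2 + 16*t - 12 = (t - 2)*(t^2 - 5*t + 6) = (t - 3)*(t - 2)*(t - 2)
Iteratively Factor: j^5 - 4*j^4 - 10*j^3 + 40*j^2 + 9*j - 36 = (j - 3)*(j^4 - j^3 - 13*j^2 + j + 12) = (j - 3)*(j + 1)*(j^3 - 2*j^2 - 11*j + 12) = (j - 3)*(j + 1)*(j + 3)*(j^2 - 5*j + 4) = (j - 4)*(j - 3)*(j + 1)*(j + 3)*(j - 1)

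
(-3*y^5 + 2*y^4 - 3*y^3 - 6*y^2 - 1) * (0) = 0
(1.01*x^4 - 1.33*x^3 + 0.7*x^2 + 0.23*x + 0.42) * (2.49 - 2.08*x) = -2.1008*x^5 + 5.2813*x^4 - 4.7677*x^3 + 1.2646*x^2 - 0.3009*x + 1.0458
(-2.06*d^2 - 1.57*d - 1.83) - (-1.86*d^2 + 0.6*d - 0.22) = -0.2*d^2 - 2.17*d - 1.61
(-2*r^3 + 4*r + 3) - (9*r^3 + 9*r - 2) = -11*r^3 - 5*r + 5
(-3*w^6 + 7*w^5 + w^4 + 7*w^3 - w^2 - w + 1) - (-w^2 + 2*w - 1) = -3*w^6 + 7*w^5 + w^4 + 7*w^3 - 3*w + 2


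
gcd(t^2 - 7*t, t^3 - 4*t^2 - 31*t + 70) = t - 7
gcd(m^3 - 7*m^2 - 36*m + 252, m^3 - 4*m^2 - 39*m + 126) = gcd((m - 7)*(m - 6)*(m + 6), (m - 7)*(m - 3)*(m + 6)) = m^2 - m - 42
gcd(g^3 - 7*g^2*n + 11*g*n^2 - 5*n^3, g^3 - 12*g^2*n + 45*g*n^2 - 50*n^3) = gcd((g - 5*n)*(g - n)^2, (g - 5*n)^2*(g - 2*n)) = g - 5*n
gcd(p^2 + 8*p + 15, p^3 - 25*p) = p + 5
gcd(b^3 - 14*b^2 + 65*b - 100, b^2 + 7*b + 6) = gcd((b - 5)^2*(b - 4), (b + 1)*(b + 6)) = 1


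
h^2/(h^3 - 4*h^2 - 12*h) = h/(h^2 - 4*h - 12)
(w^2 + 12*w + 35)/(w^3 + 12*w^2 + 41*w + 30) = (w + 7)/(w^2 + 7*w + 6)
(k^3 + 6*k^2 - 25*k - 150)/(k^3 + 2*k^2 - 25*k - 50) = (k + 6)/(k + 2)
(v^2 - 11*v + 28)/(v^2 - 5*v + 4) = (v - 7)/(v - 1)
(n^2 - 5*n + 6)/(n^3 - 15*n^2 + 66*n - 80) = (n - 3)/(n^2 - 13*n + 40)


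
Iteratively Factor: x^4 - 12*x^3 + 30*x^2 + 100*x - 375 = (x - 5)*(x^3 - 7*x^2 - 5*x + 75) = (x - 5)^2*(x^2 - 2*x - 15) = (x - 5)^3*(x + 3)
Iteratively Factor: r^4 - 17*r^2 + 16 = (r + 1)*(r^3 - r^2 - 16*r + 16) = (r + 1)*(r + 4)*(r^2 - 5*r + 4) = (r - 1)*(r + 1)*(r + 4)*(r - 4)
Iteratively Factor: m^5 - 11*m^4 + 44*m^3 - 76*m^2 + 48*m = (m - 4)*(m^4 - 7*m^3 + 16*m^2 - 12*m) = (m - 4)*(m - 2)*(m^3 - 5*m^2 + 6*m) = (m - 4)*(m - 3)*(m - 2)*(m^2 - 2*m) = m*(m - 4)*(m - 3)*(m - 2)*(m - 2)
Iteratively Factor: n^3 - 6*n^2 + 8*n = (n - 2)*(n^2 - 4*n) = n*(n - 2)*(n - 4)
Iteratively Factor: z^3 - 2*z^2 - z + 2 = (z - 2)*(z^2 - 1) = (z - 2)*(z - 1)*(z + 1)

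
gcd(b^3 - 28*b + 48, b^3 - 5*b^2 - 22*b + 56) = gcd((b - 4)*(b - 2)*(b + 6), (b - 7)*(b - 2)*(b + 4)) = b - 2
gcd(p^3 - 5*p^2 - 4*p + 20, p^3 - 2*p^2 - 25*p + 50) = p^2 - 7*p + 10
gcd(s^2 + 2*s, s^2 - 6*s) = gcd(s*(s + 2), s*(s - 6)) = s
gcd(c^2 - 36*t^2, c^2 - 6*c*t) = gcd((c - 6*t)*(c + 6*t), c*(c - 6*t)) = -c + 6*t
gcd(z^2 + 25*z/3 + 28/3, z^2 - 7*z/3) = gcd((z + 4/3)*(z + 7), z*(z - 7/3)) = 1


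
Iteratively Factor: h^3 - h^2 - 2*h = (h - 2)*(h^2 + h) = (h - 2)*(h + 1)*(h)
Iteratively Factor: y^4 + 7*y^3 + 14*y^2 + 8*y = (y)*(y^3 + 7*y^2 + 14*y + 8) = y*(y + 4)*(y^2 + 3*y + 2) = y*(y + 1)*(y + 4)*(y + 2)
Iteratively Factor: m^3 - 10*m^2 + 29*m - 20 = (m - 4)*(m^2 - 6*m + 5) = (m - 5)*(m - 4)*(m - 1)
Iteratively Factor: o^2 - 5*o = (o - 5)*(o)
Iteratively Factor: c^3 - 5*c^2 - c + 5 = (c - 5)*(c^2 - 1) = (c - 5)*(c - 1)*(c + 1)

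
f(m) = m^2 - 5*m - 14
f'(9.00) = 13.00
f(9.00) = 22.00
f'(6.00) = 7.00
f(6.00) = -8.00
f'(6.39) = 7.78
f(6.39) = -5.12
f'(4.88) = 4.76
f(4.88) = -14.59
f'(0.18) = -4.64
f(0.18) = -14.87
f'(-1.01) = -7.02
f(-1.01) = -7.93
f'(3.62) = 2.24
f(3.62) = -19.00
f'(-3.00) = -11.00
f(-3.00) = 10.00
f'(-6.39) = -17.78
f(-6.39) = 58.78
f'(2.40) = -0.20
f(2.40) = -20.24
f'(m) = 2*m - 5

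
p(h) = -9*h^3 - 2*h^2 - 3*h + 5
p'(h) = -27*h^2 - 4*h - 3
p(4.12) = -670.72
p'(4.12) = -477.79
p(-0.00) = 5.00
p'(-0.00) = -3.00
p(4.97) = -1164.18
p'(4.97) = -689.80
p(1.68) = -48.36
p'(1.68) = -85.92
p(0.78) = -2.83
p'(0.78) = -22.55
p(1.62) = -43.37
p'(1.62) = -80.34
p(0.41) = 2.81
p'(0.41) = -9.18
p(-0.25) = 5.77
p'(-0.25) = -3.69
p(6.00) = -2029.00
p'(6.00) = -999.00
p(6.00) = -2029.00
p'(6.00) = -999.00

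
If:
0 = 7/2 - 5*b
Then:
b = 7/10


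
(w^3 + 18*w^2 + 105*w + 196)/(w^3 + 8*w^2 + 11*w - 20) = (w^2 + 14*w + 49)/(w^2 + 4*w - 5)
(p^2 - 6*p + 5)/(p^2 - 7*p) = (p^2 - 6*p + 5)/(p*(p - 7))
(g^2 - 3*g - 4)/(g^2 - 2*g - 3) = (g - 4)/(g - 3)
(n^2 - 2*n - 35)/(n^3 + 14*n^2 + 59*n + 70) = (n - 7)/(n^2 + 9*n + 14)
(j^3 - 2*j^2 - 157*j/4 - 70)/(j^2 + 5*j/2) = j - 9/2 - 28/j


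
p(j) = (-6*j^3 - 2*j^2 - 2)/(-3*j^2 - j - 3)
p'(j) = (6*j + 1)*(-6*j^3 - 2*j^2 - 2)/(-3*j^2 - j - 3)^2 + (-18*j^2 - 4*j)/(-3*j^2 - j - 3)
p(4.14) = 7.89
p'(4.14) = 2.07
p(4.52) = 8.67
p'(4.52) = 2.06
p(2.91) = 5.33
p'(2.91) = 2.10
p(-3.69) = -6.78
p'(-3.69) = 2.17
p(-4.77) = -9.08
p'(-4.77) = 2.10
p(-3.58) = -6.54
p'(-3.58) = 2.18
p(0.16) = 0.64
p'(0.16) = -0.05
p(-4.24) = -7.96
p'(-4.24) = 2.13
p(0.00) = 0.67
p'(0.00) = -0.22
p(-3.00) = -5.26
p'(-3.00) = 2.24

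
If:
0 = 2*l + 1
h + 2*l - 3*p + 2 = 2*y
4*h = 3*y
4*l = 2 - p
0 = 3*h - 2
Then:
No Solution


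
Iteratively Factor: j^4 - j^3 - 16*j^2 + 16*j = (j + 4)*(j^3 - 5*j^2 + 4*j) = (j - 1)*(j + 4)*(j^2 - 4*j) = (j - 4)*(j - 1)*(j + 4)*(j)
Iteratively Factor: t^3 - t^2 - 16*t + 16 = (t + 4)*(t^2 - 5*t + 4) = (t - 1)*(t + 4)*(t - 4)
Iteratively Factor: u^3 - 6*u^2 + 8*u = (u - 2)*(u^2 - 4*u) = u*(u - 2)*(u - 4)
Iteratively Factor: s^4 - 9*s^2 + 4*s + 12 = (s - 2)*(s^3 + 2*s^2 - 5*s - 6) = (s - 2)^2*(s^2 + 4*s + 3) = (s - 2)^2*(s + 3)*(s + 1)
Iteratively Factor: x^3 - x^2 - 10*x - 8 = (x + 2)*(x^2 - 3*x - 4) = (x - 4)*(x + 2)*(x + 1)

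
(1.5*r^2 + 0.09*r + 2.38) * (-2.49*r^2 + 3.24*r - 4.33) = -3.735*r^4 + 4.6359*r^3 - 12.1296*r^2 + 7.3215*r - 10.3054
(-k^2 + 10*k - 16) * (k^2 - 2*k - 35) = -k^4 + 12*k^3 - k^2 - 318*k + 560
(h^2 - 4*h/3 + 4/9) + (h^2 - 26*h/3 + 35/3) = 2*h^2 - 10*h + 109/9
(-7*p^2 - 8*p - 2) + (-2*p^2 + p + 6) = -9*p^2 - 7*p + 4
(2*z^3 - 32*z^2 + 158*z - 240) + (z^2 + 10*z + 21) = 2*z^3 - 31*z^2 + 168*z - 219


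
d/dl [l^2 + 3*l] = 2*l + 3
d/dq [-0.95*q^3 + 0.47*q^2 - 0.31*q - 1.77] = -2.85*q^2 + 0.94*q - 0.31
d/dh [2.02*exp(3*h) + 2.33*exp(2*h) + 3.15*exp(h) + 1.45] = (6.06*exp(2*h) + 4.66*exp(h) + 3.15)*exp(h)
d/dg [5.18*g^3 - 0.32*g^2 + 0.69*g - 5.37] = 15.54*g^2 - 0.64*g + 0.69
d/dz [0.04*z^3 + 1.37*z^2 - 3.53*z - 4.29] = 0.12*z^2 + 2.74*z - 3.53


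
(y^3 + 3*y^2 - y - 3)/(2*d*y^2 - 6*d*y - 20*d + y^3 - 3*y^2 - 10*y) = (-y^3 - 3*y^2 + y + 3)/(-2*d*y^2 + 6*d*y + 20*d - y^3 + 3*y^2 + 10*y)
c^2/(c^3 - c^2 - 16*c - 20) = c^2/(c^3 - c^2 - 16*c - 20)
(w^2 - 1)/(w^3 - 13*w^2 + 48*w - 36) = (w + 1)/(w^2 - 12*w + 36)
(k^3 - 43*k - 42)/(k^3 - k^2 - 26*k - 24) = (k^2 - k - 42)/(k^2 - 2*k - 24)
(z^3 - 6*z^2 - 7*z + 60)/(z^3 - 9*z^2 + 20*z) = (z + 3)/z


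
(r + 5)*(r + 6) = r^2 + 11*r + 30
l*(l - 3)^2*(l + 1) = l^4 - 5*l^3 + 3*l^2 + 9*l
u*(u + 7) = u^2 + 7*u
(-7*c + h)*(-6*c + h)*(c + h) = 42*c^3 + 29*c^2*h - 12*c*h^2 + h^3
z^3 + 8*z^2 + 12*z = z*(z + 2)*(z + 6)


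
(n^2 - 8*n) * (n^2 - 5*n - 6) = n^4 - 13*n^3 + 34*n^2 + 48*n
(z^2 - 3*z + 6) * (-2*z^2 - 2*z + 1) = -2*z^4 + 4*z^3 - 5*z^2 - 15*z + 6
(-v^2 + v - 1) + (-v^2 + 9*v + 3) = -2*v^2 + 10*v + 2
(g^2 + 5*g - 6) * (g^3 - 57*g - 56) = g^5 + 5*g^4 - 63*g^3 - 341*g^2 + 62*g + 336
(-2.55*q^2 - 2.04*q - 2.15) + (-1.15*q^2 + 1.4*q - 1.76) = -3.7*q^2 - 0.64*q - 3.91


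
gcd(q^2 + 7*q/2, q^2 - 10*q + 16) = 1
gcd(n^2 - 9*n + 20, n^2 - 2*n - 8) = n - 4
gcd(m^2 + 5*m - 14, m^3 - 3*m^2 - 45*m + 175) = m + 7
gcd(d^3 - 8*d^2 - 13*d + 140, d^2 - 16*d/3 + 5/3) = d - 5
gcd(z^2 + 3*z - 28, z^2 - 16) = z - 4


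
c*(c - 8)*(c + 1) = c^3 - 7*c^2 - 8*c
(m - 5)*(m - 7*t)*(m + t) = m^3 - 6*m^2*t - 5*m^2 - 7*m*t^2 + 30*m*t + 35*t^2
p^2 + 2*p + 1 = (p + 1)^2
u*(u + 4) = u^2 + 4*u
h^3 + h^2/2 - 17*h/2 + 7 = (h - 2)*(h - 1)*(h + 7/2)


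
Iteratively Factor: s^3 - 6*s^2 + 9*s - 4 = (s - 1)*(s^2 - 5*s + 4) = (s - 1)^2*(s - 4)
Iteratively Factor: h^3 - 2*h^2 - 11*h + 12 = (h - 4)*(h^2 + 2*h - 3) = (h - 4)*(h + 3)*(h - 1)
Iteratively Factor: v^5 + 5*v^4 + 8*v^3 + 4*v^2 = (v + 2)*(v^4 + 3*v^3 + 2*v^2) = v*(v + 2)*(v^3 + 3*v^2 + 2*v) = v^2*(v + 2)*(v^2 + 3*v + 2) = v^2*(v + 1)*(v + 2)*(v + 2)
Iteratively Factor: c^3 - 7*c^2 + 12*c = (c)*(c^2 - 7*c + 12) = c*(c - 4)*(c - 3)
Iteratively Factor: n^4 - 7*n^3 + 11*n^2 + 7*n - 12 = (n - 4)*(n^3 - 3*n^2 - n + 3) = (n - 4)*(n - 3)*(n^2 - 1) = (n - 4)*(n - 3)*(n - 1)*(n + 1)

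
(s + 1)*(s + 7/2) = s^2 + 9*s/2 + 7/2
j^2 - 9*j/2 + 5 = (j - 5/2)*(j - 2)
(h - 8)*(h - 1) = h^2 - 9*h + 8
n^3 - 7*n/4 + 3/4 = (n - 1)*(n - 1/2)*(n + 3/2)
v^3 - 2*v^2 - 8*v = v*(v - 4)*(v + 2)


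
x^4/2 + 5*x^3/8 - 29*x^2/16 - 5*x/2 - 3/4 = (x/2 + 1)*(x - 2)*(x + 1/2)*(x + 3/4)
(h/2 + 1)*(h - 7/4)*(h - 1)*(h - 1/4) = h^4/2 - h^3/2 - 57*h^2/32 + 71*h/32 - 7/16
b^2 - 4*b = b*(b - 4)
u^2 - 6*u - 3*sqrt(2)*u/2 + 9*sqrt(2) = (u - 6)*(u - 3*sqrt(2)/2)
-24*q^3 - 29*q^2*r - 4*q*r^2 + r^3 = (-8*q + r)*(q + r)*(3*q + r)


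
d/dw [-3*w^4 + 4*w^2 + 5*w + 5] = -12*w^3 + 8*w + 5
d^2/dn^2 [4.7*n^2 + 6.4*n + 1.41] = 9.40000000000000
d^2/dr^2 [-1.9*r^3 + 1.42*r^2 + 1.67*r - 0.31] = 2.84 - 11.4*r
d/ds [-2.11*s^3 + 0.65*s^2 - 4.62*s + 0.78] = -6.33*s^2 + 1.3*s - 4.62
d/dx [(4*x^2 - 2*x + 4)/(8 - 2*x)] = 2*(-x^2 + 8*x - 1)/(x^2 - 8*x + 16)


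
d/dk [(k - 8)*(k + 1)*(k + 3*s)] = 3*k^2 + 6*k*s - 14*k - 21*s - 8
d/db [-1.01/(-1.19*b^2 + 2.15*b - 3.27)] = (2.1715 - 2.4038*b)/(1.19*b^2 - 2.15*b + 3.27)^2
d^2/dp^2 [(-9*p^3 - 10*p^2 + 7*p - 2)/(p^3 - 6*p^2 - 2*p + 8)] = 2*(-64*p^6 - 33*p^5 + 234*p^4 + 574*p^3 - 1548*p^2 - 744*p - 632)/(p^9 - 18*p^8 + 102*p^7 - 120*p^6 - 492*p^5 + 696*p^4 + 760*p^3 - 1056*p^2 - 384*p + 512)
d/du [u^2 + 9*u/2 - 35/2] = 2*u + 9/2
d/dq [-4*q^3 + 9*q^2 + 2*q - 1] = -12*q^2 + 18*q + 2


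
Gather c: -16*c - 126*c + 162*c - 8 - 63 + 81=20*c + 10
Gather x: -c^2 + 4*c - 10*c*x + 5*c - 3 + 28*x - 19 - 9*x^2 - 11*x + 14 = -c^2 + 9*c - 9*x^2 + x*(17 - 10*c) - 8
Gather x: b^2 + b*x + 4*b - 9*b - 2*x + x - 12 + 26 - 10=b^2 - 5*b + x*(b - 1) + 4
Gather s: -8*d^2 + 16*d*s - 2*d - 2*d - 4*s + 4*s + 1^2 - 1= -8*d^2 + 16*d*s - 4*d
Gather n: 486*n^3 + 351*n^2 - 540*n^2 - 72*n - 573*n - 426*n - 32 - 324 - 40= 486*n^3 - 189*n^2 - 1071*n - 396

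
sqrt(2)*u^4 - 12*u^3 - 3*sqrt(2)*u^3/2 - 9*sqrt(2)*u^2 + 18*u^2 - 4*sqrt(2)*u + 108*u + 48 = (u - 4)*(u + 2)*(u - 6*sqrt(2))*(sqrt(2)*u + sqrt(2)/2)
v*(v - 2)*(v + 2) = v^3 - 4*v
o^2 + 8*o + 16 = (o + 4)^2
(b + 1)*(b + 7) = b^2 + 8*b + 7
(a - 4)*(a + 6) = a^2 + 2*a - 24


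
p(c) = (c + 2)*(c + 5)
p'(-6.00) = -5.00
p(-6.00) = 4.00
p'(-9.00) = -11.00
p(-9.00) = 28.00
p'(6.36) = 19.72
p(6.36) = 94.97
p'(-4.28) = -1.56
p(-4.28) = -1.64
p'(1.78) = 10.56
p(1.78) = 25.63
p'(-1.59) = 3.82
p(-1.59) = 1.40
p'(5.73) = 18.46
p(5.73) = 82.94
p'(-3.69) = -0.38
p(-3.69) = -2.21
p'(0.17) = 7.34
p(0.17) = 11.22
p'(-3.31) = 0.38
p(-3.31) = -2.21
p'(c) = 2*c + 7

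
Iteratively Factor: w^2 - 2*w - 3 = (w + 1)*(w - 3)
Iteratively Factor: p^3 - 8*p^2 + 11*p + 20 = (p + 1)*(p^2 - 9*p + 20) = (p - 4)*(p + 1)*(p - 5)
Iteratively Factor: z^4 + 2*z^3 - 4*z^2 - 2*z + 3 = (z - 1)*(z^3 + 3*z^2 - z - 3) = (z - 1)^2*(z^2 + 4*z + 3) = (z - 1)^2*(z + 3)*(z + 1)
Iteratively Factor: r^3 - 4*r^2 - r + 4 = (r - 1)*(r^2 - 3*r - 4) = (r - 1)*(r + 1)*(r - 4)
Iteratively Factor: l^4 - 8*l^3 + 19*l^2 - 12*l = (l - 4)*(l^3 - 4*l^2 + 3*l) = (l - 4)*(l - 3)*(l^2 - l) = l*(l - 4)*(l - 3)*(l - 1)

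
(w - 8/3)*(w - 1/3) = w^2 - 3*w + 8/9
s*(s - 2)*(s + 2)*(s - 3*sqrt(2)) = s^4 - 3*sqrt(2)*s^3 - 4*s^2 + 12*sqrt(2)*s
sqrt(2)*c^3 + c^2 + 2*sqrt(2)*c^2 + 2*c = c*(c + 2)*(sqrt(2)*c + 1)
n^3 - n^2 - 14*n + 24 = (n - 3)*(n - 2)*(n + 4)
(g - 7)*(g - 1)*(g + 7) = g^3 - g^2 - 49*g + 49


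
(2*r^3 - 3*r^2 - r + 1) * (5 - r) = -2*r^4 + 13*r^3 - 14*r^2 - 6*r + 5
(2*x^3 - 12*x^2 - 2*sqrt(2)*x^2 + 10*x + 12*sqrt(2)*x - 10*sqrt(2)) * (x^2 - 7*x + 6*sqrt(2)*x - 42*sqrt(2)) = 2*x^5 - 26*x^4 + 10*sqrt(2)*x^4 - 130*sqrt(2)*x^3 + 70*x^3 + 242*x^2 + 470*sqrt(2)*x^2 - 1128*x - 350*sqrt(2)*x + 840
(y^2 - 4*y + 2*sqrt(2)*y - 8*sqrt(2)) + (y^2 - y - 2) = 2*y^2 - 5*y + 2*sqrt(2)*y - 8*sqrt(2) - 2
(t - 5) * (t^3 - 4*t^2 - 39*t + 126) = t^4 - 9*t^3 - 19*t^2 + 321*t - 630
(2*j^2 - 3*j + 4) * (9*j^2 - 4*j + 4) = 18*j^4 - 35*j^3 + 56*j^2 - 28*j + 16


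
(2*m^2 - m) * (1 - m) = -2*m^3 + 3*m^2 - m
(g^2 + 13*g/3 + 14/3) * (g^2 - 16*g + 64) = g^4 - 35*g^3/3 - 2*g^2/3 + 608*g/3 + 896/3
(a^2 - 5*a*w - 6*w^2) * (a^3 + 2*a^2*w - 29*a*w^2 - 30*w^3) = a^5 - 3*a^4*w - 45*a^3*w^2 + 103*a^2*w^3 + 324*a*w^4 + 180*w^5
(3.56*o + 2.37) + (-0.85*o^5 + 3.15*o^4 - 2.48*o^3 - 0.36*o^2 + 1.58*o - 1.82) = -0.85*o^5 + 3.15*o^4 - 2.48*o^3 - 0.36*o^2 + 5.14*o + 0.55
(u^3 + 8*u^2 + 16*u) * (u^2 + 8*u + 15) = u^5 + 16*u^4 + 95*u^3 + 248*u^2 + 240*u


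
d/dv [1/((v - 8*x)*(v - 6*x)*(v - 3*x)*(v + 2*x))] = (-4*v^3 + 45*v^2*x - 112*v*x^2 - 36*x^3)/(v^8 - 30*v^7*x + 337*v^6*x^2 - 1608*v^5*x^3 + 1480*v^4*x^4 + 12672*v^3*x^5 - 30960*v^2*x^6 - 20736*v*x^7 + 82944*x^8)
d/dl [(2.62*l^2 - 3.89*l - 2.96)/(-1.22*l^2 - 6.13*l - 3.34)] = (-20.8064*l^2 - 24.724*l - 5.1522)/(1.4884*l^4 + 14.9572*l^3 + 45.7265*l^2 + 40.9484*l + 11.1556)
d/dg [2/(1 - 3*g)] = 6/(3*g - 1)^2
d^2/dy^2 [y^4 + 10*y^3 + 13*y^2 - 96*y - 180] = 12*y^2 + 60*y + 26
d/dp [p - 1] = 1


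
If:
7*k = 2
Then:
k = 2/7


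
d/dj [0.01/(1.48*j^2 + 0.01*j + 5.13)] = (-0.0296*j - 0.0001)/(1.48*j^2 + 0.01*j + 5.13)^2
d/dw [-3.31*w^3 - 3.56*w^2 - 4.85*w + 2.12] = -9.93*w^2 - 7.12*w - 4.85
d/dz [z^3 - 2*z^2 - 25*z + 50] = 3*z^2 - 4*z - 25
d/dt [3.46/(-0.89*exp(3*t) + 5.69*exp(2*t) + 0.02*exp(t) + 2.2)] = (9.2382*exp(2*t) - 39.3748*exp(t) - 0.0692)*exp(t)/(-0.89*exp(3*t) + 5.69*exp(2*t) + 0.02*exp(t) + 2.2)^2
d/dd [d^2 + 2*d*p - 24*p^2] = 2*d + 2*p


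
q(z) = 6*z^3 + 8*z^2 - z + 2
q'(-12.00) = 2399.00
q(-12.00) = -9202.00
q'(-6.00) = 551.00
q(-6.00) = -1000.00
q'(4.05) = 359.04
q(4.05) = 527.75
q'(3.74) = 310.62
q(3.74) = 424.04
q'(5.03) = 534.90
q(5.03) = 962.96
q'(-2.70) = 87.02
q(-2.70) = -55.08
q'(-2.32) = 58.76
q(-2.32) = -27.54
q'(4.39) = 416.14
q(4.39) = 659.41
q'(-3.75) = 192.12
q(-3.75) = -198.16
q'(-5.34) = 426.84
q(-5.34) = -678.18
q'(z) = 18*z^2 + 16*z - 1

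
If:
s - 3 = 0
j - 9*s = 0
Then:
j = 27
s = 3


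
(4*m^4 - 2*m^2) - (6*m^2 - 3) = 4*m^4 - 8*m^2 + 3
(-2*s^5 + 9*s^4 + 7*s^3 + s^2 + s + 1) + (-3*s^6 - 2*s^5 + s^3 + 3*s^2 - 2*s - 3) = -3*s^6 - 4*s^5 + 9*s^4 + 8*s^3 + 4*s^2 - s - 2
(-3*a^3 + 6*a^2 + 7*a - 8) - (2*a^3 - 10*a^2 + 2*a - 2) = -5*a^3 + 16*a^2 + 5*a - 6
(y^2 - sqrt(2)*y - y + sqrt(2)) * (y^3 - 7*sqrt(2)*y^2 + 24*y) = y^5 - 8*sqrt(2)*y^4 - y^4 + 8*sqrt(2)*y^3 + 38*y^3 - 38*y^2 - 24*sqrt(2)*y^2 + 24*sqrt(2)*y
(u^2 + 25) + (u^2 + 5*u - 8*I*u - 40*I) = 2*u^2 + 5*u - 8*I*u + 25 - 40*I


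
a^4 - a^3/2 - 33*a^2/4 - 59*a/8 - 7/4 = (a - 7/2)*(a + 1/2)^2*(a + 2)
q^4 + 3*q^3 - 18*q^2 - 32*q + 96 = (q - 3)*(q - 2)*(q + 4)^2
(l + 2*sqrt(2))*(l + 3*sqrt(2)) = l^2 + 5*sqrt(2)*l + 12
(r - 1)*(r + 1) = r^2 - 1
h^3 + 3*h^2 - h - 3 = (h - 1)*(h + 1)*(h + 3)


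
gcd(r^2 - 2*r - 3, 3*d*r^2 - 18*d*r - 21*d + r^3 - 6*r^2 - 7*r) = r + 1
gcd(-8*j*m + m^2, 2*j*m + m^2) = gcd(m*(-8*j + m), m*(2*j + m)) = m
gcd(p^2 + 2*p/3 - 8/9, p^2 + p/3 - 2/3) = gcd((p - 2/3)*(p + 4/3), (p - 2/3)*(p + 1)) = p - 2/3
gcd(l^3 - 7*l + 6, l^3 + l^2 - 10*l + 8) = l^2 - 3*l + 2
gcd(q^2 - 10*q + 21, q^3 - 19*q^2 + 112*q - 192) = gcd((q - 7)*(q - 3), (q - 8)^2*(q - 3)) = q - 3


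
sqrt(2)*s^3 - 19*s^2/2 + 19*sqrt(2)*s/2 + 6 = (s - 3*sqrt(2))*(s - 2*sqrt(2))*(sqrt(2)*s + 1/2)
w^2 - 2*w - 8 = (w - 4)*(w + 2)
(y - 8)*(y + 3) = y^2 - 5*y - 24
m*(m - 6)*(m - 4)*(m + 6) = m^4 - 4*m^3 - 36*m^2 + 144*m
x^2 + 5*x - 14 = (x - 2)*(x + 7)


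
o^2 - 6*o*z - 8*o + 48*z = (o - 8)*(o - 6*z)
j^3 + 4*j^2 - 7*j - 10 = (j - 2)*(j + 1)*(j + 5)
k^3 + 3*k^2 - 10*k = k*(k - 2)*(k + 5)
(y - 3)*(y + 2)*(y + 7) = y^3 + 6*y^2 - 13*y - 42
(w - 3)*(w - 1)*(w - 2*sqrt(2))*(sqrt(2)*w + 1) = sqrt(2)*w^4 - 4*sqrt(2)*w^3 - 3*w^3 + sqrt(2)*w^2 + 12*w^2 - 9*w + 8*sqrt(2)*w - 6*sqrt(2)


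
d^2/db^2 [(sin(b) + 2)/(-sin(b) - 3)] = (3*sin(b) + cos(b)^2 + 1)/(sin(b) + 3)^3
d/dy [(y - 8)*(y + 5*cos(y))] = y + (8 - y)*(5*sin(y) - 1) + 5*cos(y)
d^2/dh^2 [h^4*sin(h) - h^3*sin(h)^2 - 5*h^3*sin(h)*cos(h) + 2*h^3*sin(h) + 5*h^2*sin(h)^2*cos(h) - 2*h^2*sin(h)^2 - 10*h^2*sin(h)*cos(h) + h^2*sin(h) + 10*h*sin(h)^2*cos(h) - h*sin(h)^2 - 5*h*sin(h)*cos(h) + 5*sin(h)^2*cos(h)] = -h^4*sin(h) - 2*h^3*sin(h) + 10*h^3*sin(2*h) + 8*h^3*cos(h) - 2*h^3*cos(2*h) + 11*h^2*sin(h) + 14*h^2*sin(2*h) + 43*h^2*cos(h)/4 - 34*h^2*cos(2*h) + 45*h^2*cos(3*h)/4 + 7*h*sin(h) - 13*h*sin(2*h) + 15*h*sin(3*h) + 3*h*cos(h)/2 - 39*h*cos(2*h) + 45*h*cos(3*h)/2 - 3*h - 3*sin(h) - 12*sin(2*h) + 15*sin(3*h) + 5*cos(h)/4 - 8*cos(2*h) + 35*cos(3*h)/4 - 2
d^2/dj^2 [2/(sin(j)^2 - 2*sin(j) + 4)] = 4*(-2*sin(j)^3 + 3*sin(j)^2 + 9*sin(j) - 10)*sin(j)/(sin(j)^2 - 2*sin(j) + 4)^3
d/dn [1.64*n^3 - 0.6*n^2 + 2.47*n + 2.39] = 4.92*n^2 - 1.2*n + 2.47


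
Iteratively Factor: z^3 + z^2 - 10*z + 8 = (z - 2)*(z^2 + 3*z - 4) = (z - 2)*(z - 1)*(z + 4)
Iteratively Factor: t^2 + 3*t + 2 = (t + 2)*(t + 1)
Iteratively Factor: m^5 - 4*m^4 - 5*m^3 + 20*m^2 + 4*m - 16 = (m + 2)*(m^4 - 6*m^3 + 7*m^2 + 6*m - 8) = (m - 1)*(m + 2)*(m^3 - 5*m^2 + 2*m + 8) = (m - 4)*(m - 1)*(m + 2)*(m^2 - m - 2) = (m - 4)*(m - 1)*(m + 1)*(m + 2)*(m - 2)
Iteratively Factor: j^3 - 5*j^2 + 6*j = (j - 3)*(j^2 - 2*j) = j*(j - 3)*(j - 2)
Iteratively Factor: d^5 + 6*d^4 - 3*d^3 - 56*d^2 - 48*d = (d)*(d^4 + 6*d^3 - 3*d^2 - 56*d - 48) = d*(d + 4)*(d^3 + 2*d^2 - 11*d - 12) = d*(d - 3)*(d + 4)*(d^2 + 5*d + 4) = d*(d - 3)*(d + 4)^2*(d + 1)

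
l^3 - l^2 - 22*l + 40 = (l - 4)*(l - 2)*(l + 5)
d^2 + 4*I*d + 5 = (d - I)*(d + 5*I)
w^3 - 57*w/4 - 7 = (w - 4)*(w + 1/2)*(w + 7/2)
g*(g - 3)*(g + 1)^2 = g^4 - g^3 - 5*g^2 - 3*g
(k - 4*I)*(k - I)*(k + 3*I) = k^3 - 2*I*k^2 + 11*k - 12*I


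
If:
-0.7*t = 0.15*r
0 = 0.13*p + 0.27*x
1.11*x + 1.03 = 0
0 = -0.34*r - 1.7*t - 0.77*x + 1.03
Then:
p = 1.93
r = -71.83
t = 15.39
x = -0.93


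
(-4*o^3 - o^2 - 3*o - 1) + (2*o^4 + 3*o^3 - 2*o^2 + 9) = 2*o^4 - o^3 - 3*o^2 - 3*o + 8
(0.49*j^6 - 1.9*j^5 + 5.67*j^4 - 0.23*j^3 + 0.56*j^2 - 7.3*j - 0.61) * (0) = 0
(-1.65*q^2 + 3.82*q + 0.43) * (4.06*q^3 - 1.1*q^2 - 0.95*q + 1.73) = -6.699*q^5 + 17.3242*q^4 - 0.8887*q^3 - 6.9565*q^2 + 6.2001*q + 0.7439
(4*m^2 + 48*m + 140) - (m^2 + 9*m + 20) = 3*m^2 + 39*m + 120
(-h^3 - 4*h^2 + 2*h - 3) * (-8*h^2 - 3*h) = 8*h^5 + 35*h^4 - 4*h^3 + 18*h^2 + 9*h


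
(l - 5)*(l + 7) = l^2 + 2*l - 35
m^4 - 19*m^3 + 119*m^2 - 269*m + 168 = (m - 8)*(m - 7)*(m - 3)*(m - 1)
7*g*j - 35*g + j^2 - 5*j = (7*g + j)*(j - 5)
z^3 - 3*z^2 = z^2*(z - 3)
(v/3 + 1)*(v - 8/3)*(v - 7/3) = v^3/3 - 2*v^2/3 - 79*v/27 + 56/9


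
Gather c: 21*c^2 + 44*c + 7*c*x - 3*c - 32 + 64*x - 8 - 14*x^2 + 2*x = 21*c^2 + c*(7*x + 41) - 14*x^2 + 66*x - 40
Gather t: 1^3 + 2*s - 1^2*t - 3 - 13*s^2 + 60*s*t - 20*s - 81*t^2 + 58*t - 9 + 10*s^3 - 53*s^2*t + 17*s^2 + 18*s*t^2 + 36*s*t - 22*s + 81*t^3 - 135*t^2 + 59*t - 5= 10*s^3 + 4*s^2 - 40*s + 81*t^3 + t^2*(18*s - 216) + t*(-53*s^2 + 96*s + 116) - 16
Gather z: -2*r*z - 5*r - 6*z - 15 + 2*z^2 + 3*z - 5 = -5*r + 2*z^2 + z*(-2*r - 3) - 20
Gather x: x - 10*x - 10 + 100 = 90 - 9*x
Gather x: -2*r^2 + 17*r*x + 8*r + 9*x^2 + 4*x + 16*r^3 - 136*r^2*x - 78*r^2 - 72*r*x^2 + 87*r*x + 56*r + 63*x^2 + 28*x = 16*r^3 - 80*r^2 + 64*r + x^2*(72 - 72*r) + x*(-136*r^2 + 104*r + 32)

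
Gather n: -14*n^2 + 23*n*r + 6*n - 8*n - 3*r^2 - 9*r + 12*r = -14*n^2 + n*(23*r - 2) - 3*r^2 + 3*r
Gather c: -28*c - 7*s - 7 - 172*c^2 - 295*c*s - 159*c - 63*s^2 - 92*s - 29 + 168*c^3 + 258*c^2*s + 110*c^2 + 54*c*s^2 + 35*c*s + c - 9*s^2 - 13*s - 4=168*c^3 + c^2*(258*s - 62) + c*(54*s^2 - 260*s - 186) - 72*s^2 - 112*s - 40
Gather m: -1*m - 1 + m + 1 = 0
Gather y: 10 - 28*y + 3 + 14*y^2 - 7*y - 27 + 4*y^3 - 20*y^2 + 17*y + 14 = 4*y^3 - 6*y^2 - 18*y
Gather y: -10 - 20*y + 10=-20*y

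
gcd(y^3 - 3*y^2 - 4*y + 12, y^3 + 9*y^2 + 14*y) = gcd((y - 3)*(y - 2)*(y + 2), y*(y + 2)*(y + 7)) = y + 2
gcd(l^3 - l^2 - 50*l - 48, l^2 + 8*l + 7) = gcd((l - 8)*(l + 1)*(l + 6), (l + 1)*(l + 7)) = l + 1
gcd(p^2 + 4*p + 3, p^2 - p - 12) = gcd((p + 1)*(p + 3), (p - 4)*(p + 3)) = p + 3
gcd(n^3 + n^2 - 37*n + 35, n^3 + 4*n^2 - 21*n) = n + 7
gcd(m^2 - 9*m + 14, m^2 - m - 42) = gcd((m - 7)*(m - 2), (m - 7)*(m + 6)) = m - 7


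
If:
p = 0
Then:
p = 0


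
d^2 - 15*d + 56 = (d - 8)*(d - 7)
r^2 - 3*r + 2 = (r - 2)*(r - 1)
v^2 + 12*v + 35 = (v + 5)*(v + 7)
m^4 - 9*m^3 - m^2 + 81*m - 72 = (m - 8)*(m - 3)*(m - 1)*(m + 3)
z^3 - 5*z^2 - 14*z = z*(z - 7)*(z + 2)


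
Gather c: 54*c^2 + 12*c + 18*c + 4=54*c^2 + 30*c + 4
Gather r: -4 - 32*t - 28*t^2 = -28*t^2 - 32*t - 4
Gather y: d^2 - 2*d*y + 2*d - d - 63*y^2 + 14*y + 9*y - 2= d^2 + d - 63*y^2 + y*(23 - 2*d) - 2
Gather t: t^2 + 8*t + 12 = t^2 + 8*t + 12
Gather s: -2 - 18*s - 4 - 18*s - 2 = -36*s - 8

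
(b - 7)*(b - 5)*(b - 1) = b^3 - 13*b^2 + 47*b - 35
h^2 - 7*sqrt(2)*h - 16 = (h - 8*sqrt(2))*(h + sqrt(2))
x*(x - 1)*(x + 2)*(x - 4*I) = x^4 + x^3 - 4*I*x^3 - 2*x^2 - 4*I*x^2 + 8*I*x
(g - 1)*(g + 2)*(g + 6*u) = g^3 + 6*g^2*u + g^2 + 6*g*u - 2*g - 12*u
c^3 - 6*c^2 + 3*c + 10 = (c - 5)*(c - 2)*(c + 1)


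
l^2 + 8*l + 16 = (l + 4)^2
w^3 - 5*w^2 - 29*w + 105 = (w - 7)*(w - 3)*(w + 5)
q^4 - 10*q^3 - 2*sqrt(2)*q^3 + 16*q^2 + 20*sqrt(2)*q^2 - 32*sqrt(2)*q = q*(q - 8)*(q - 2)*(q - 2*sqrt(2))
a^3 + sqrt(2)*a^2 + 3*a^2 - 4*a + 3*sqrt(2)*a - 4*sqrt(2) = (a - 1)*(a + 4)*(a + sqrt(2))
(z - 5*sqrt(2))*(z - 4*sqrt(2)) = z^2 - 9*sqrt(2)*z + 40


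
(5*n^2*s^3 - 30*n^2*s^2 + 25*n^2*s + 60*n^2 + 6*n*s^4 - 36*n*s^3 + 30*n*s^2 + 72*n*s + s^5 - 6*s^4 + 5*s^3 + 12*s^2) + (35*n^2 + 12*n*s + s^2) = 5*n^2*s^3 - 30*n^2*s^2 + 25*n^2*s + 95*n^2 + 6*n*s^4 - 36*n*s^3 + 30*n*s^2 + 84*n*s + s^5 - 6*s^4 + 5*s^3 + 13*s^2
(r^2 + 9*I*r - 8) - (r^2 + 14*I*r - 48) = -5*I*r + 40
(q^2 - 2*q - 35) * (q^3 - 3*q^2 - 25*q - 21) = q^5 - 5*q^4 - 54*q^3 + 134*q^2 + 917*q + 735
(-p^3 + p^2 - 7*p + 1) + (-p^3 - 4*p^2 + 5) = -2*p^3 - 3*p^2 - 7*p + 6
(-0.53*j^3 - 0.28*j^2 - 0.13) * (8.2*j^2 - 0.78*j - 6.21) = -4.346*j^5 - 1.8826*j^4 + 3.5097*j^3 + 0.6728*j^2 + 0.1014*j + 0.8073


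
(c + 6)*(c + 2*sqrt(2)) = c^2 + 2*sqrt(2)*c + 6*c + 12*sqrt(2)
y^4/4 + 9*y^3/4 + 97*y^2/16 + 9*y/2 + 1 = (y/4 + 1)*(y + 1/2)^2*(y + 4)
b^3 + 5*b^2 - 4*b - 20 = (b - 2)*(b + 2)*(b + 5)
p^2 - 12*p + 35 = (p - 7)*(p - 5)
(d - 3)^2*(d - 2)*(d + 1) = d^4 - 7*d^3 + 13*d^2 + 3*d - 18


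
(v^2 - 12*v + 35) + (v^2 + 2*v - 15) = 2*v^2 - 10*v + 20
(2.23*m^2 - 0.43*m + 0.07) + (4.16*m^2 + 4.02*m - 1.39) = 6.39*m^2 + 3.59*m - 1.32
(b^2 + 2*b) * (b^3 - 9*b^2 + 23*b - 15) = b^5 - 7*b^4 + 5*b^3 + 31*b^2 - 30*b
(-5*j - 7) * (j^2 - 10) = -5*j^3 - 7*j^2 + 50*j + 70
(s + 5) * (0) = 0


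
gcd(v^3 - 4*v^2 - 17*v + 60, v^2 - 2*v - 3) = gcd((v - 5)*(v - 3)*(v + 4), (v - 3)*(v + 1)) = v - 3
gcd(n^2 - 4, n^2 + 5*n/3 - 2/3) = n + 2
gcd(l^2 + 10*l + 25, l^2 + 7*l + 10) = l + 5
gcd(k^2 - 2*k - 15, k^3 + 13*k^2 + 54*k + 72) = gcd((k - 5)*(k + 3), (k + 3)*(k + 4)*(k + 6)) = k + 3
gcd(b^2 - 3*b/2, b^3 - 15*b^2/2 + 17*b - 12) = b - 3/2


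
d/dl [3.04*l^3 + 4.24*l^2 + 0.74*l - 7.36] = 9.12*l^2 + 8.48*l + 0.74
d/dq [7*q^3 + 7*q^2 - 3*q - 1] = 21*q^2 + 14*q - 3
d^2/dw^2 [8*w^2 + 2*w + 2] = 16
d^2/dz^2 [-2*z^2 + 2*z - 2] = -4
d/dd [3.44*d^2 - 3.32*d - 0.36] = 6.88*d - 3.32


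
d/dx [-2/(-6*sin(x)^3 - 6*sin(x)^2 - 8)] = -3*(3*sin(x) + 2)*sin(x)*cos(x)/(3*sin(x)^3 + 3*sin(x)^2 + 4)^2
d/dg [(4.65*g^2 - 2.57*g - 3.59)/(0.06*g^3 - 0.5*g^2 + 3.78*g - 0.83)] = (-0.279*g^4 + 0.3084*g^3 + 16.9382*g^2 - 11.309*g + 15.7033)/(0.0036*g^6 - 0.06*g^5 + 0.7036*g^4 - 3.8796*g^3 + 15.1184*g^2 - 6.2748*g + 0.6889)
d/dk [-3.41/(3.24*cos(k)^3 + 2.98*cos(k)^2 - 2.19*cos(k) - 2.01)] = (-33.1452*cos(k)^2 - 20.3236*cos(k) + 7.4679)*sin(k)/(3.24*cos(k)^3 + 2.98*cos(k)^2 - 2.19*cos(k) - 2.01)^2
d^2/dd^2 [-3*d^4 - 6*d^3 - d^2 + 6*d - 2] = -36*d^2 - 36*d - 2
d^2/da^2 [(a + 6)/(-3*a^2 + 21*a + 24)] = 2*((a + 6)*(2*a - 7)^2 + (3*a - 1)*(-a^2 + 7*a + 8))/(3*(-a^2 + 7*a + 8)^3)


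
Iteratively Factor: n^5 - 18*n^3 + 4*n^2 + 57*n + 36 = (n - 3)*(n^4 + 3*n^3 - 9*n^2 - 23*n - 12) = (n - 3)*(n + 1)*(n^3 + 2*n^2 - 11*n - 12) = (n - 3)*(n + 1)*(n + 4)*(n^2 - 2*n - 3) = (n - 3)^2*(n + 1)*(n + 4)*(n + 1)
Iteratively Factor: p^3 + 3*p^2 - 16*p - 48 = (p - 4)*(p^2 + 7*p + 12) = (p - 4)*(p + 4)*(p + 3)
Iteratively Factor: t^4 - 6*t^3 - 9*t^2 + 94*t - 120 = (t + 4)*(t^3 - 10*t^2 + 31*t - 30) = (t - 5)*(t + 4)*(t^2 - 5*t + 6) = (t - 5)*(t - 2)*(t + 4)*(t - 3)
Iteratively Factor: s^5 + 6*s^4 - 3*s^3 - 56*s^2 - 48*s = (s)*(s^4 + 6*s^3 - 3*s^2 - 56*s - 48) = s*(s + 1)*(s^3 + 5*s^2 - 8*s - 48) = s*(s - 3)*(s + 1)*(s^2 + 8*s + 16) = s*(s - 3)*(s + 1)*(s + 4)*(s + 4)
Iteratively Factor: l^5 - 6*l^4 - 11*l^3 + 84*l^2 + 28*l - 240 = (l - 2)*(l^4 - 4*l^3 - 19*l^2 + 46*l + 120) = (l - 5)*(l - 2)*(l^3 + l^2 - 14*l - 24) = (l - 5)*(l - 2)*(l + 2)*(l^2 - l - 12) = (l - 5)*(l - 2)*(l + 2)*(l + 3)*(l - 4)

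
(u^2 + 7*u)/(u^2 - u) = (u + 7)/(u - 1)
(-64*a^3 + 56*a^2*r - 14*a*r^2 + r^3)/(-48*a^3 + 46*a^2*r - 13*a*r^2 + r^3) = (-4*a + r)/(-3*a + r)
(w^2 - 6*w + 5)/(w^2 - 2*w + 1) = (w - 5)/(w - 1)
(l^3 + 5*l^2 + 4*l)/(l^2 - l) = (l^2 + 5*l + 4)/(l - 1)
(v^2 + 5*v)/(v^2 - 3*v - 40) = v/(v - 8)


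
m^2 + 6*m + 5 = (m + 1)*(m + 5)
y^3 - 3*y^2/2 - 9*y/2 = y*(y - 3)*(y + 3/2)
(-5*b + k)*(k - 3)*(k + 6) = -5*b*k^2 - 15*b*k + 90*b + k^3 + 3*k^2 - 18*k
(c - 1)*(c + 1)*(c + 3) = c^3 + 3*c^2 - c - 3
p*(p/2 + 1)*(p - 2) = p^3/2 - 2*p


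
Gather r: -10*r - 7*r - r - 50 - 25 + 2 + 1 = -18*r - 72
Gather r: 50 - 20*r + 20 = 70 - 20*r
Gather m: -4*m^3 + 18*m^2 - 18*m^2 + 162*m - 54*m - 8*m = -4*m^3 + 100*m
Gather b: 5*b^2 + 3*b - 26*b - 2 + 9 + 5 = 5*b^2 - 23*b + 12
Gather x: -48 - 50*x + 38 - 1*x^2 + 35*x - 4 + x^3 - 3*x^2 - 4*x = x^3 - 4*x^2 - 19*x - 14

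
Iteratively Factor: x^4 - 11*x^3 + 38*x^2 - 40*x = (x - 4)*(x^3 - 7*x^2 + 10*x) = x*(x - 4)*(x^2 - 7*x + 10) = x*(x - 4)*(x - 2)*(x - 5)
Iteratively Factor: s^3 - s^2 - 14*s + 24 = (s - 2)*(s^2 + s - 12) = (s - 2)*(s + 4)*(s - 3)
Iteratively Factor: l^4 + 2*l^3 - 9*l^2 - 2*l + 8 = (l - 2)*(l^3 + 4*l^2 - l - 4) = (l - 2)*(l + 4)*(l^2 - 1) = (l - 2)*(l - 1)*(l + 4)*(l + 1)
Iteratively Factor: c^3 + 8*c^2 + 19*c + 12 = (c + 1)*(c^2 + 7*c + 12) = (c + 1)*(c + 3)*(c + 4)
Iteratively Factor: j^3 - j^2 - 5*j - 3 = (j + 1)*(j^2 - 2*j - 3) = (j - 3)*(j + 1)*(j + 1)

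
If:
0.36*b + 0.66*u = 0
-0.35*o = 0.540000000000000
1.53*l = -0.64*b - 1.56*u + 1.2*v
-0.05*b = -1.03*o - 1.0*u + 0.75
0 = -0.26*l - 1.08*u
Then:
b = -3.93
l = -8.90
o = -1.54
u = 2.14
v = -10.66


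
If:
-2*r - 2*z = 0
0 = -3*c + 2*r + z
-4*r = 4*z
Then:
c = -z/3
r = -z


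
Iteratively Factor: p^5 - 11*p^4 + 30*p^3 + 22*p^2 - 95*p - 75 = (p + 1)*(p^4 - 12*p^3 + 42*p^2 - 20*p - 75) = (p - 5)*(p + 1)*(p^3 - 7*p^2 + 7*p + 15) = (p - 5)^2*(p + 1)*(p^2 - 2*p - 3) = (p - 5)^2*(p + 1)^2*(p - 3)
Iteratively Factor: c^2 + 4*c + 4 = (c + 2)*(c + 2)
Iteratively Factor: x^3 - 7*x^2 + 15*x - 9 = (x - 3)*(x^2 - 4*x + 3) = (x - 3)^2*(x - 1)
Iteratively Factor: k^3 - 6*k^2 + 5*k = (k - 1)*(k^2 - 5*k) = (k - 5)*(k - 1)*(k)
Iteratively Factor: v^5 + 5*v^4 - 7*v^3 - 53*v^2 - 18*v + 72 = (v + 4)*(v^4 + v^3 - 11*v^2 - 9*v + 18) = (v - 1)*(v + 4)*(v^3 + 2*v^2 - 9*v - 18) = (v - 3)*(v - 1)*(v + 4)*(v^2 + 5*v + 6) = (v - 3)*(v - 1)*(v + 2)*(v + 4)*(v + 3)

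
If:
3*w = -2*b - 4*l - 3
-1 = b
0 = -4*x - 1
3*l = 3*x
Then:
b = -1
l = -1/4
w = 0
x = -1/4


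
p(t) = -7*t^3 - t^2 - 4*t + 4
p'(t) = -21*t^2 - 2*t - 4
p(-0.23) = 4.95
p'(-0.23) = -4.65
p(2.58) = -133.19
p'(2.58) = -148.94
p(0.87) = -4.85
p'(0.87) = -21.63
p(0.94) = -6.46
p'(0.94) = -24.44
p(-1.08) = 15.97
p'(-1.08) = -26.33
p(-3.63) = 340.17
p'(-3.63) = -273.45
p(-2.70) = 145.29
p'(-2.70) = -151.69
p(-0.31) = 5.35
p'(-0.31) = -5.40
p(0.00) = 4.00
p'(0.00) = -4.00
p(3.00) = -206.00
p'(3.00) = -199.00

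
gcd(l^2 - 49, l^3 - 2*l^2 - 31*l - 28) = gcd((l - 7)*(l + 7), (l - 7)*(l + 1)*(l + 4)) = l - 7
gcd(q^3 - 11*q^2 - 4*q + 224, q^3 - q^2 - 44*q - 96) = q^2 - 4*q - 32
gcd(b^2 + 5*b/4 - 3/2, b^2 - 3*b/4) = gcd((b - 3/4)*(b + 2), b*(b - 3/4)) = b - 3/4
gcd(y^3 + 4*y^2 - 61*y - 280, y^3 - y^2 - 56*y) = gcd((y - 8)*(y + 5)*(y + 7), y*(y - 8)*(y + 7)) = y^2 - y - 56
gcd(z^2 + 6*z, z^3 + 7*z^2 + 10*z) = z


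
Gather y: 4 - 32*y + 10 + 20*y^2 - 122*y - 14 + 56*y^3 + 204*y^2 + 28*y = 56*y^3 + 224*y^2 - 126*y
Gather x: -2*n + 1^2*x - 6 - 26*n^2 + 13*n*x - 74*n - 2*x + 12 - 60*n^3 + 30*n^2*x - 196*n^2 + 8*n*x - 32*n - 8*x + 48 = -60*n^3 - 222*n^2 - 108*n + x*(30*n^2 + 21*n - 9) + 54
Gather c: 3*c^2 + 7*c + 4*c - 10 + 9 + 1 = 3*c^2 + 11*c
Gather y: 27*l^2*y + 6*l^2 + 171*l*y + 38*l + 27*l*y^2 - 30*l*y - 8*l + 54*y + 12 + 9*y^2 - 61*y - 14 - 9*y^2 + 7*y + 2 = 6*l^2 + 27*l*y^2 + 30*l + y*(27*l^2 + 141*l)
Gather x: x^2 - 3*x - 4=x^2 - 3*x - 4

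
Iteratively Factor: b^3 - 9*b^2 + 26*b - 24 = (b - 2)*(b^2 - 7*b + 12) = (b - 3)*(b - 2)*(b - 4)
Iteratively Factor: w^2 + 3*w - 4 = (w - 1)*(w + 4)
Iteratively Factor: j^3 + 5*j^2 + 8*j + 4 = (j + 1)*(j^2 + 4*j + 4) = (j + 1)*(j + 2)*(j + 2)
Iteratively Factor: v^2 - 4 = (v + 2)*(v - 2)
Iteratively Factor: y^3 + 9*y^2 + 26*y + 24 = (y + 3)*(y^2 + 6*y + 8) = (y + 2)*(y + 3)*(y + 4)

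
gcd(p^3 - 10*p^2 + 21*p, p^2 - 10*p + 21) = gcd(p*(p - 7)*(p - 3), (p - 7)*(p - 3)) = p^2 - 10*p + 21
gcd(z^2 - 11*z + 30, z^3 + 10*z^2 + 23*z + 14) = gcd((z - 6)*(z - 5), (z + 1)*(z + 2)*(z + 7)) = 1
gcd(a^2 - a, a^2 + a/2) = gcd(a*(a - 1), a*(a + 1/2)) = a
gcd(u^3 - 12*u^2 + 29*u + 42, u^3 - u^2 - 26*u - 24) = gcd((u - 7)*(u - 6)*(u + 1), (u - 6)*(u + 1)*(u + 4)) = u^2 - 5*u - 6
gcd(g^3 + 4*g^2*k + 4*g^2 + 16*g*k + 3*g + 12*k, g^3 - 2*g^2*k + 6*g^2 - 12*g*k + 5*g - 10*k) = g + 1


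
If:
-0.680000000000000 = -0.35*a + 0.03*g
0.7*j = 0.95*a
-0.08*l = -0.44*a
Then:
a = 0.181818181818182*l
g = 2.12121212121212*l - 22.6666666666667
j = 0.246753246753247*l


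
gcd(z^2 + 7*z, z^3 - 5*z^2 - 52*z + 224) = z + 7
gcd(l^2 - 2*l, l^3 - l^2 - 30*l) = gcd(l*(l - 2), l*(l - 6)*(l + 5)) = l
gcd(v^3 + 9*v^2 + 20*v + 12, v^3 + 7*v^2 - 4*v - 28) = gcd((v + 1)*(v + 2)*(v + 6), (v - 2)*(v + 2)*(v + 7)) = v + 2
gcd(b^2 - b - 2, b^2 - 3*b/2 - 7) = 1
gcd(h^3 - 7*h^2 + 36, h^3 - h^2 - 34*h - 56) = h + 2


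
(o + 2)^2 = o^2 + 4*o + 4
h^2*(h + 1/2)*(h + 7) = h^4 + 15*h^3/2 + 7*h^2/2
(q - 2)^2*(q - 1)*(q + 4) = q^4 - q^3 - 12*q^2 + 28*q - 16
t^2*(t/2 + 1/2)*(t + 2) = t^4/2 + 3*t^3/2 + t^2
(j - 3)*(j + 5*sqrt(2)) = j^2 - 3*j + 5*sqrt(2)*j - 15*sqrt(2)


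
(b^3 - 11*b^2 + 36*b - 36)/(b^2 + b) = (b^3 - 11*b^2 + 36*b - 36)/(b*(b + 1))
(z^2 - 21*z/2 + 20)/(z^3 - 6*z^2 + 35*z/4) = 2*(z - 8)/(z*(2*z - 7))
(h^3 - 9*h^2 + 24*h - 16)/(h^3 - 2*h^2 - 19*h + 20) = (h^2 - 8*h + 16)/(h^2 - h - 20)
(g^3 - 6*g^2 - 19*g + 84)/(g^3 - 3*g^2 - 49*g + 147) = (g + 4)/(g + 7)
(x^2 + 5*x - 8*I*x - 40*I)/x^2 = (x^2 + x*(5 - 8*I) - 40*I)/x^2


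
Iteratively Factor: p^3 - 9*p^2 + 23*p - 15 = (p - 1)*(p^2 - 8*p + 15) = (p - 3)*(p - 1)*(p - 5)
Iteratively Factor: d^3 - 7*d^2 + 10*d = (d - 2)*(d^2 - 5*d) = (d - 5)*(d - 2)*(d)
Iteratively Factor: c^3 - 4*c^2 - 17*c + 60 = (c - 5)*(c^2 + c - 12) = (c - 5)*(c - 3)*(c + 4)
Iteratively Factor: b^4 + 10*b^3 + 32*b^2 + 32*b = (b)*(b^3 + 10*b^2 + 32*b + 32) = b*(b + 2)*(b^2 + 8*b + 16) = b*(b + 2)*(b + 4)*(b + 4)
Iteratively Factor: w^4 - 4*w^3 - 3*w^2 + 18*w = (w + 2)*(w^3 - 6*w^2 + 9*w) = w*(w + 2)*(w^2 - 6*w + 9) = w*(w - 3)*(w + 2)*(w - 3)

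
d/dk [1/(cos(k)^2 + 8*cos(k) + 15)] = 2*(cos(k) + 4)*sin(k)/(cos(k)^2 + 8*cos(k) + 15)^2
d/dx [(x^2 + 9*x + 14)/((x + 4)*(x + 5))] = 6*(2*x + 9)/(x^4 + 18*x^3 + 121*x^2 + 360*x + 400)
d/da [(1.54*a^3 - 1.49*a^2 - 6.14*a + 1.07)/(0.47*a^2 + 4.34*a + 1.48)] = (0.7238*a^4 + 13.3672*a^3 + 3.2568*a^2 - 5.4162*a - 13.731)/(0.2209*a^4 + 4.0796*a^3 + 20.2268*a^2 + 12.8464*a + 2.1904)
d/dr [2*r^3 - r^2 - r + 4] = 6*r^2 - 2*r - 1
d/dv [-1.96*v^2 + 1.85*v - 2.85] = 1.85 - 3.92*v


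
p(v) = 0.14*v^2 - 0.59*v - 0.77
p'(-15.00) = -4.79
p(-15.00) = 39.58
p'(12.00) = 2.77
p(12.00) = 12.31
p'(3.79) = 0.47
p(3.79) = -1.00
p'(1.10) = -0.28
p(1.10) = -1.25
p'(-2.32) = -1.24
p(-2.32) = 1.35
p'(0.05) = -0.58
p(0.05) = -0.80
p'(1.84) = -0.07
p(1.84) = -1.38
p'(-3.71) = -1.63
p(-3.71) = 3.35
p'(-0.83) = -0.82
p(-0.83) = -0.18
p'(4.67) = 0.72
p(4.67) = -0.47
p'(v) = 0.28*v - 0.59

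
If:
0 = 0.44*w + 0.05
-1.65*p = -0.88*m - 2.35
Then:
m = 1.875*p - 2.67045454545455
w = -0.11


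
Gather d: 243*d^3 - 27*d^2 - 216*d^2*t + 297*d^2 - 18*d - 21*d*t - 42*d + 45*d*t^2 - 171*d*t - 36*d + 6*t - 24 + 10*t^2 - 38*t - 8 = 243*d^3 + d^2*(270 - 216*t) + d*(45*t^2 - 192*t - 96) + 10*t^2 - 32*t - 32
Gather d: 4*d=4*d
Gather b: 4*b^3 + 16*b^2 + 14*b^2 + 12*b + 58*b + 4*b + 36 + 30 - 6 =4*b^3 + 30*b^2 + 74*b + 60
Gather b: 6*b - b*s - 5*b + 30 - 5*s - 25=b*(1 - s) - 5*s + 5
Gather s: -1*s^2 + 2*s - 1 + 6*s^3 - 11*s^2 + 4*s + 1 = 6*s^3 - 12*s^2 + 6*s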